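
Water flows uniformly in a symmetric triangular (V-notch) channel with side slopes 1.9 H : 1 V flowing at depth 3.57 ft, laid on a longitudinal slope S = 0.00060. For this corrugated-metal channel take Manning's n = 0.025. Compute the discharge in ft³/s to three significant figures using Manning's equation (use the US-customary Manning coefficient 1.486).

47.8 ft³/s

A = z·y² = 1.9×3.57² = 24.22 ft²
P = 2y√(1+z²) = 2×3.57×√(1+1.9²) = 15.33 ft
R = A/P = 24.22/15.33 = 1.580 ft
Q = (1.486/n)·A·R^(2/3)·S^(1/2) = (1.486/0.025) × 24.22 × 1.580^(2/3) × 0.00060^(1/2) = 47.82 ft³/s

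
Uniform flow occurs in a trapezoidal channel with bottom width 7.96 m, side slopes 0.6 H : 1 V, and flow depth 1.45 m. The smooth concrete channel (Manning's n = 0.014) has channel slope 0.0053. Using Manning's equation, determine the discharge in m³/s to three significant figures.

A = (b + z·y)·y = (7.96 + 0.6×1.45)×1.45 = 12.80 m²
P = b + 2y√(1+z²) = 7.96 + 2×1.45×√(1+0.6²) = 11.34 m
R = A/P = 12.80/11.34 = 1.129 m
Q = (1/n)·A·R^(2/3)·S^(1/2) = (1/0.014) × 12.80 × 1.129^(2/3) × 0.0053^(1/2) = 72.18 m³/s

72.2 m³/s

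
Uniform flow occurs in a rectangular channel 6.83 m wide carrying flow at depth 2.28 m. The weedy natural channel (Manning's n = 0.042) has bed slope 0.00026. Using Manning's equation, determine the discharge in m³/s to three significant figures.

7.36 m³/s

A = b·y = 6.83 × 2.28 = 15.57 m²
P = b + 2y = 6.83 + 2×2.28 = 11.39 m
R = A/P = 15.57/11.39 = 1.367 m
Q = (1/n)·A·R^(2/3)·S^(1/2) = (1/0.042) × 15.57 × 1.367^(2/3) × 0.00026^(1/2) = 7.365 m³/s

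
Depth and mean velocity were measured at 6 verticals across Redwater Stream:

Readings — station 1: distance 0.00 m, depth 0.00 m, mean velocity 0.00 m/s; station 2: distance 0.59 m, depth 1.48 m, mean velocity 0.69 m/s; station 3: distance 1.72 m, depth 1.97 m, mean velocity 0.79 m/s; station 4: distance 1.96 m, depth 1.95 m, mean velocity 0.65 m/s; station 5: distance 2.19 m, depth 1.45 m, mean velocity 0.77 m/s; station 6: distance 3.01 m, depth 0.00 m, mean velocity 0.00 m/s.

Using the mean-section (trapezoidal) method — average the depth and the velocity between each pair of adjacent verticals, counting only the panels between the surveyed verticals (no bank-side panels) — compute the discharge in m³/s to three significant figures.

Panel 1-2: Δb = 0.59 m, d̄ = (0.00+1.48)/2 = 0.74, v̄ = (0.00+0.69)/2 = 0.345 → q = 0.59×0.74×0.345 = 0.1506 m³/s
Panel 2-3: Δb = 1.13 m, d̄ = (1.48+1.97)/2 = 1.725, v̄ = (0.69+0.79)/2 = 0.74 → q = 1.13×1.725×0.74 = 1.442 m³/s
Panel 3-4: Δb = 0.24 m, d̄ = (1.97+1.95)/2 = 1.96, v̄ = (0.79+0.65)/2 = 0.72 → q = 0.24×1.96×0.72 = 0.3387 m³/s
Panel 4-5: Δb = 0.23 m, d̄ = (1.95+1.45)/2 = 1.7, v̄ = (0.65+0.77)/2 = 0.71 → q = 0.23×1.7×0.71 = 0.2776 m³/s
Panel 5-6: Δb = 0.82 m, d̄ = (1.45+0.00)/2 = 0.725, v̄ = (0.77+0.00)/2 = 0.385 → q = 0.82×0.725×0.385 = 0.2289 m³/s
Q = Σ q = 2.438 m³/s

2.44 m³/s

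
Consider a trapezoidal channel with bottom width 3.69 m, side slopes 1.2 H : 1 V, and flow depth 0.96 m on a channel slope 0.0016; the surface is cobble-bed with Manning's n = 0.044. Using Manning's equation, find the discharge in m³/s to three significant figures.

A = (b + z·y)·y = (3.69 + 1.2×0.96)×0.96 = 4.648 m²
P = b + 2y√(1+z²) = 3.69 + 2×0.96×√(1+1.2²) = 6.689 m
R = A/P = 4.648/6.689 = 0.6949 m
Q = (1/n)·A·R^(2/3)·S^(1/2) = (1/0.044) × 4.648 × 0.6949^(2/3) × 0.0016^(1/2) = 3.315 m³/s

3.32 m³/s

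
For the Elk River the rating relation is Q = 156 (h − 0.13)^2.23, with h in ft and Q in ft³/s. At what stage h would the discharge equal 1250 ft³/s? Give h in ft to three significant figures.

2.67 ft

h − h₀ = (Q/C)^(1/b) = (1250/156)^(1/2.23) = 2.543 ft
h = 0.13 + 2.543 = 2.673 ft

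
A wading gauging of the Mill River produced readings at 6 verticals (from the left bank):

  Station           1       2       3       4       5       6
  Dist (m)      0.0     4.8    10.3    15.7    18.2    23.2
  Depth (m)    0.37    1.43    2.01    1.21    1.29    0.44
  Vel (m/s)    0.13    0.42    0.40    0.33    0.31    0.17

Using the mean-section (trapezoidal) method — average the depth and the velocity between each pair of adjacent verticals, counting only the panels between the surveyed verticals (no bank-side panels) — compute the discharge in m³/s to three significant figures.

Panel 1-2: Δb = 4.8 m, d̄ = (0.37+1.43)/2 = 0.9, v̄ = (0.13+0.42)/2 = 0.275 → q = 4.8×0.9×0.275 = 1.188 m³/s
Panel 2-3: Δb = 5.5 m, d̄ = (1.43+2.01)/2 = 1.72, v̄ = (0.42+0.40)/2 = 0.41 → q = 5.5×1.72×0.41 = 3.879 m³/s
Panel 3-4: Δb = 5.4 m, d̄ = (2.01+1.21)/2 = 1.61, v̄ = (0.40+0.33)/2 = 0.365 → q = 5.4×1.61×0.365 = 3.173 m³/s
Panel 4-5: Δb = 2.5 m, d̄ = (1.21+1.29)/2 = 1.25, v̄ = (0.33+0.31)/2 = 0.32 → q = 2.5×1.25×0.32 = 1.000 m³/s
Panel 5-6: Δb = 5 m, d̄ = (1.29+0.44)/2 = 0.865, v̄ = (0.31+0.17)/2 = 0.24 → q = 5×0.865×0.24 = 1.038 m³/s
Q = Σ q = 10.28 m³/s

10.3 m³/s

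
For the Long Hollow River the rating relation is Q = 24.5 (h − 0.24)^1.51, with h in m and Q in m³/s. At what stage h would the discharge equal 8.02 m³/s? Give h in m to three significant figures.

0.717 m

h − h₀ = (Q/C)^(1/b) = (8.02/24.5)^(1/1.51) = 0.4773 m
h = 0.24 + 0.4773 = 0.7173 m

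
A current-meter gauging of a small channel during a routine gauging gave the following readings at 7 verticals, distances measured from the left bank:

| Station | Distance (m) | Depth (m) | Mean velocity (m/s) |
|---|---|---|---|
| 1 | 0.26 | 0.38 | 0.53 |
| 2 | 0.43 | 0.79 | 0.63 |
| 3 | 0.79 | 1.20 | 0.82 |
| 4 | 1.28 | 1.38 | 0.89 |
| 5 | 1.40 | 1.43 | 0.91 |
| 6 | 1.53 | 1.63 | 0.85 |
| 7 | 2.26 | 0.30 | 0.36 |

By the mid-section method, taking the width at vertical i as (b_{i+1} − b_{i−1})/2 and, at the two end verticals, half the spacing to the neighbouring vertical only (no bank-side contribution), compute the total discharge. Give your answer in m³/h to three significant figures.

w_1 = (0.43 − 0.26)/2 = 0.085 m; q_1 = 0.53 × 0.38 × 0.085 = 0.01712 m³/s
w_2 = (0.79 − 0.26)/2 = 0.265 m; q_2 = 0.63 × 0.79 × 0.265 = 0.1319 m³/s
w_3 = (1.28 − 0.43)/2 = 0.425 m; q_3 = 0.82 × 1.20 × 0.425 = 0.4182 m³/s
w_4 = (1.40 − 0.79)/2 = 0.305 m; q_4 = 0.89 × 1.38 × 0.305 = 0.3746 m³/s
w_5 = (1.53 − 1.28)/2 = 0.125 m; q_5 = 0.91 × 1.43 × 0.125 = 0.1627 m³/s
w_6 = (2.26 − 1.40)/2 = 0.43 m; q_6 = 0.85 × 1.63 × 0.43 = 0.5958 m³/s
w_7 = (2.26 − 1.53)/2 = 0.365 m; q_7 = 0.36 × 0.30 × 0.365 = 0.03942 m³/s
Q = Σ qᵢ = 1.740 m³/s
= 1.740 × 3600 = 6263 m³/h

6260 m³/h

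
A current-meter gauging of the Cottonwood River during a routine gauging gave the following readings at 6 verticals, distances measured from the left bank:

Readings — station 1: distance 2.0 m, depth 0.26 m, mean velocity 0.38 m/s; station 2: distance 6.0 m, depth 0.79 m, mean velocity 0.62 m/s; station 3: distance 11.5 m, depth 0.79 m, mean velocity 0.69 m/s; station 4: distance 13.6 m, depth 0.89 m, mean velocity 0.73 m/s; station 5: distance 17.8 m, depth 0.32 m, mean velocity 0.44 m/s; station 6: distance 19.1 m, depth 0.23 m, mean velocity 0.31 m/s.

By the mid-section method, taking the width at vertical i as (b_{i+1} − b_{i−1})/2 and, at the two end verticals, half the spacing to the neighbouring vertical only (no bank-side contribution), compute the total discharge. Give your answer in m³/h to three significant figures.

25500 m³/h

w_1 = (6.0 − 2.0)/2 = 2 m; q_1 = 0.38 × 0.26 × 2 = 0.1976 m³/s
w_2 = (11.5 − 2.0)/2 = 4.75 m; q_2 = 0.62 × 0.79 × 4.75 = 2.327 m³/s
w_3 = (13.6 − 6.0)/2 = 3.8 m; q_3 = 0.69 × 0.79 × 3.8 = 2.071 m³/s
w_4 = (17.8 − 11.5)/2 = 3.15 m; q_4 = 0.73 × 0.89 × 3.15 = 2.047 m³/s
w_5 = (19.1 − 13.6)/2 = 2.75 m; q_5 = 0.44 × 0.32 × 2.75 = 0.3872 m³/s
w_6 = (19.1 − 17.8)/2 = 0.65 m; q_6 = 0.31 × 0.23 × 0.65 = 0.04635 m³/s
Q = Σ qᵢ = 7.076 m³/s
= 7.076 × 3600 = 25470 m³/h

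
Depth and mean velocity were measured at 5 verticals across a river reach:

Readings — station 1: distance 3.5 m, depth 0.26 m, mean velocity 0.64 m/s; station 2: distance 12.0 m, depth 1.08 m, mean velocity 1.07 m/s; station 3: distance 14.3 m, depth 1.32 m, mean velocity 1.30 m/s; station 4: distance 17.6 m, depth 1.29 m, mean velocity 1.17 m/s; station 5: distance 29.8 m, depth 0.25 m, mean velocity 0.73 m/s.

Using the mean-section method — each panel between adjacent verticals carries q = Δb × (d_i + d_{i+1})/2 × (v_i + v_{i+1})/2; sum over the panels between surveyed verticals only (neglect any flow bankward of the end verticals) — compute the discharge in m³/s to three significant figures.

22.4 m³/s

Panel 1-2: Δb = 8.5 m, d̄ = (0.26+1.08)/2 = 0.67, v̄ = (0.64+1.07)/2 = 0.855 → q = 8.5×0.67×0.855 = 4.869 m³/s
Panel 2-3: Δb = 2.3 m, d̄ = (1.08+1.32)/2 = 1.2, v̄ = (1.07+1.30)/2 = 1.185 → q = 2.3×1.2×1.185 = 3.271 m³/s
Panel 3-4: Δb = 3.3 m, d̄ = (1.32+1.29)/2 = 1.305, v̄ = (1.30+1.17)/2 = 1.235 → q = 3.3×1.305×1.235 = 5.319 m³/s
Panel 4-5: Δb = 12.2 m, d̄ = (1.29+0.25)/2 = 0.77, v̄ = (1.17+0.73)/2 = 0.95 → q = 12.2×0.77×0.95 = 8.924 m³/s
Q = Σ q = 22.38 m³/s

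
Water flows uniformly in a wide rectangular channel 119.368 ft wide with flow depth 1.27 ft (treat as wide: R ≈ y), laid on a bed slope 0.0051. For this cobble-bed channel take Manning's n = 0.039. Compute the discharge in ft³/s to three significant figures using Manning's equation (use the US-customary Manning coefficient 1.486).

A = b·y = 119.368 × 1.27 = 151.6 ft²
Wide channel: R ≈ y = 1.27 ft
Q = (1.486/n)·A·R^(2/3)·S^(1/2) = (1.486/0.039) × 151.6 × 1.270^(2/3) × 0.0051^(1/2) = 483.8 ft³/s

484 ft³/s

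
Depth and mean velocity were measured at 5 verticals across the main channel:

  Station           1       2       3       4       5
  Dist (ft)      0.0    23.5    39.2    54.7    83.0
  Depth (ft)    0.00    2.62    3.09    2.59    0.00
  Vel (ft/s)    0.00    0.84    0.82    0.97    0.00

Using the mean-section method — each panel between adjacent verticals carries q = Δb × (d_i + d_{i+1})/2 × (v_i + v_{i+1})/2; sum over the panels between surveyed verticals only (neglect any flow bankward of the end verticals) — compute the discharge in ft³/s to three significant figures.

107 ft³/s

Panel 1-2: Δb = 23.5 ft, d̄ = (0.00+2.62)/2 = 1.31, v̄ = (0.00+0.84)/2 = 0.42 → q = 23.5×1.31×0.42 = 12.93 ft³/s
Panel 2-3: Δb = 15.7 ft, d̄ = (2.62+3.09)/2 = 2.855, v̄ = (0.84+0.82)/2 = 0.83 → q = 15.7×2.855×0.83 = 37.20 ft³/s
Panel 3-4: Δb = 15.5 ft, d̄ = (3.09+2.59)/2 = 2.84, v̄ = (0.82+0.97)/2 = 0.895 → q = 15.5×2.84×0.895 = 39.40 ft³/s
Panel 4-5: Δb = 28.3 ft, d̄ = (2.59+0.00)/2 = 1.295, v̄ = (0.97+0.00)/2 = 0.485 → q = 28.3×1.295×0.485 = 17.77 ft³/s
Q = Σ q = 107.3 ft³/s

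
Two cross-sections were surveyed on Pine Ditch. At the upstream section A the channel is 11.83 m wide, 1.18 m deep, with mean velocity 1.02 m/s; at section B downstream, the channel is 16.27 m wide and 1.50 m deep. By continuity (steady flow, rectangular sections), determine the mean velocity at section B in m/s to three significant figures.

Q = A₁V₁ = (11.83×1.18) × 1.02 = 14.24 m³/s
A₂ = 16.27 × 1.50 = 24.41 m²
V₂ = Q/A₂ = 14.24/24.41 = 0.5834 m/s

0.583 m/s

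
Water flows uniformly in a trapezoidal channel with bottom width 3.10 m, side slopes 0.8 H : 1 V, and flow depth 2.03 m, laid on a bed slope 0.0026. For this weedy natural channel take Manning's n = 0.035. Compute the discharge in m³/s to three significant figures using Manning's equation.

A = (b + z·y)·y = (3.10 + 0.8×2.03)×2.03 = 9.590 m²
P = b + 2y√(1+z²) = 3.10 + 2×2.03×√(1+0.8²) = 8.299 m
R = A/P = 9.590/8.299 = 1.155 m
Q = (1/n)·A·R^(2/3)·S^(1/2) = (1/0.035) × 9.590 × 1.155^(2/3) × 0.0026^(1/2) = 15.38 m³/s

15.4 m³/s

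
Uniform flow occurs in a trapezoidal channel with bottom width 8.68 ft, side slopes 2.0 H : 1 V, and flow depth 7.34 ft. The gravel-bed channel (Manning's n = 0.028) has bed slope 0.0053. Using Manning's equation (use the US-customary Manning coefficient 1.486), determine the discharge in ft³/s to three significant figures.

A = (b + z·y)·y = (8.68 + 2.0×7.34)×7.34 = 171.5 ft²
P = b + 2y√(1+z²) = 8.68 + 2×7.34×√(1+2.0²) = 41.51 ft
R = A/P = 171.5/41.51 = 4.131 ft
Q = (1.486/n)·A·R^(2/3)·S^(1/2) = (1.486/0.028) × 171.5 × 4.131^(2/3) × 0.0053^(1/2) = 1706 ft³/s

1710 ft³/s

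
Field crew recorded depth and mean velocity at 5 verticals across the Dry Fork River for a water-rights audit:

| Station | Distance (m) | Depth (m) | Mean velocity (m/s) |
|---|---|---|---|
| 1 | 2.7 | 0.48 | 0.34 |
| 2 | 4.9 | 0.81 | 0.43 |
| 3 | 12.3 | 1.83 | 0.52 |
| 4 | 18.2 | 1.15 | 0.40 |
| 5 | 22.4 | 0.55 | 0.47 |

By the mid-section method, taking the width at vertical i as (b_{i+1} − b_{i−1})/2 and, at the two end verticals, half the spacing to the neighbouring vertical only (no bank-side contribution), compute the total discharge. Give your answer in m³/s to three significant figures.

11.0 m³/s

w_1 = (4.9 − 2.7)/2 = 1.1 m; q_1 = 0.34 × 0.48 × 1.1 = 0.1795 m³/s
w_2 = (12.3 − 2.7)/2 = 4.8 m; q_2 = 0.43 × 0.81 × 4.8 = 1.672 m³/s
w_3 = (18.2 − 4.9)/2 = 6.65 m; q_3 = 0.52 × 1.83 × 6.65 = 6.328 m³/s
w_4 = (22.4 − 12.3)/2 = 5.05 m; q_4 = 0.40 × 1.15 × 5.05 = 2.323 m³/s
w_5 = (22.4 − 18.2)/2 = 2.1 m; q_5 = 0.47 × 0.55 × 2.1 = 0.5429 m³/s
Q = Σ qᵢ = 11.05 m³/s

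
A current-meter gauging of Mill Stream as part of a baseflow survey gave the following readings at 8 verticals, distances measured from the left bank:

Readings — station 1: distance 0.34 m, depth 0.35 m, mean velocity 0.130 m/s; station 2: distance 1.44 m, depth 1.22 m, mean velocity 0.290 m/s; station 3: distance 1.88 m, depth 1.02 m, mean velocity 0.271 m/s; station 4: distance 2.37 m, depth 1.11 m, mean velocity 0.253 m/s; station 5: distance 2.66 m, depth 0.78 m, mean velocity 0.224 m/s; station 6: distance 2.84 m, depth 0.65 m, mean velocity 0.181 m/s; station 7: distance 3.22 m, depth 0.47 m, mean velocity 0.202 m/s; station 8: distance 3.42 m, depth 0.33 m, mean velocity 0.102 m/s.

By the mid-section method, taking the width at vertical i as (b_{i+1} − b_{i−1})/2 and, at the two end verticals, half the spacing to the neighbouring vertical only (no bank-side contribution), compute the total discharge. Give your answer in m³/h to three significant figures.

2310 m³/h

w_1 = (1.44 − 0.34)/2 = 0.55 m; q_1 = 0.130 × 0.35 × 0.55 = 0.02503 m³/s
w_2 = (1.88 − 0.34)/2 = 0.77 m; q_2 = 0.290 × 1.22 × 0.77 = 0.2724 m³/s
w_3 = (2.37 − 1.44)/2 = 0.465 m; q_3 = 0.271 × 1.02 × 0.465 = 0.1285 m³/s
w_4 = (2.66 − 1.88)/2 = 0.39 m; q_4 = 0.253 × 1.11 × 0.39 = 0.1095 m³/s
w_5 = (2.84 − 2.37)/2 = 0.235 m; q_5 = 0.224 × 0.78 × 0.235 = 0.04106 m³/s
w_6 = (3.22 − 2.66)/2 = 0.28 m; q_6 = 0.181 × 0.65 × 0.28 = 0.03294 m³/s
w_7 = (3.42 − 2.84)/2 = 0.29 m; q_7 = 0.202 × 0.47 × 0.29 = 0.02753 m³/s
w_8 = (3.42 − 3.22)/2 = 0.1 m; q_8 = 0.102 × 0.33 × 0.1 = 0.003366 m³/s
Q = Σ qᵢ = 0.6404 m³/s
= 0.6404 × 3600 = 2305 m³/h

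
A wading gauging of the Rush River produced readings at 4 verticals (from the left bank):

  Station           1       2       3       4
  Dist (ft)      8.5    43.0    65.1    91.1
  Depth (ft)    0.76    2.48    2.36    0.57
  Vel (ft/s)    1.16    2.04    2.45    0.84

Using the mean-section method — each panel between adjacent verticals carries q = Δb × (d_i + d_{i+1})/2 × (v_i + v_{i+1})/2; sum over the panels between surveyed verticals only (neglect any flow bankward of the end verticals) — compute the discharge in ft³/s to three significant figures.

272 ft³/s

Panel 1-2: Δb = 34.5 ft, d̄ = (0.76+2.48)/2 = 1.62, v̄ = (1.16+2.04)/2 = 1.6 → q = 34.5×1.62×1.6 = 89.42 ft³/s
Panel 2-3: Δb = 22.1 ft, d̄ = (2.48+2.36)/2 = 2.42, v̄ = (2.04+2.45)/2 = 2.245 → q = 22.1×2.42×2.245 = 120.1 ft³/s
Panel 3-4: Δb = 26 ft, d̄ = (2.36+0.57)/2 = 1.465, v̄ = (2.45+0.84)/2 = 1.645 → q = 26×1.465×1.645 = 62.66 ft³/s
Q = Σ q = 272.1 ft³/s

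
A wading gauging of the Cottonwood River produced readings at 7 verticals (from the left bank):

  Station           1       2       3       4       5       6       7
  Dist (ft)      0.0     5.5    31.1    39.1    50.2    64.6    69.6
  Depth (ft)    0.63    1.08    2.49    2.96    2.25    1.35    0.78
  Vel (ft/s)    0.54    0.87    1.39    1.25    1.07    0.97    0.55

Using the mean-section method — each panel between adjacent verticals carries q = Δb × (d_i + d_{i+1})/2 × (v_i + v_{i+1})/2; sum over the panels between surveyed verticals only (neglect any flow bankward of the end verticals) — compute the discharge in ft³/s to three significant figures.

148 ft³/s

Panel 1-2: Δb = 5.5 ft, d̄ = (0.63+1.08)/2 = 0.855, v̄ = (0.54+0.87)/2 = 0.705 → q = 5.5×0.855×0.705 = 3.315 ft³/s
Panel 2-3: Δb = 25.6 ft, d̄ = (1.08+2.49)/2 = 1.785, v̄ = (0.87+1.39)/2 = 1.13 → q = 25.6×1.785×1.13 = 51.64 ft³/s
Panel 3-4: Δb = 8 ft, d̄ = (2.49+2.96)/2 = 2.725, v̄ = (1.39+1.25)/2 = 1.32 → q = 8×2.725×1.32 = 28.78 ft³/s
Panel 4-5: Δb = 11.1 ft, d̄ = (2.96+2.25)/2 = 2.605, v̄ = (1.25+1.07)/2 = 1.16 → q = 11.1×2.605×1.16 = 33.54 ft³/s
Panel 5-6: Δb = 14.4 ft, d̄ = (2.25+1.35)/2 = 1.8, v̄ = (1.07+0.97)/2 = 1.02 → q = 14.4×1.8×1.02 = 26.44 ft³/s
Panel 6-7: Δb = 5 ft, d̄ = (1.35+0.78)/2 = 1.065, v̄ = (0.97+0.55)/2 = 0.76 → q = 5×1.065×0.76 = 4.047 ft³/s
Q = Σ q = 147.8 ft³/s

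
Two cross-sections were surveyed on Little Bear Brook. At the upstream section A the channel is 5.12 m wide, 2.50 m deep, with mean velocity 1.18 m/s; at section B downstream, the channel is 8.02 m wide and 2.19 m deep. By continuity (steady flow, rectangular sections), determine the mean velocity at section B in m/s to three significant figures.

0.860 m/s

Q = A₁V₁ = (5.12×2.50) × 1.18 = 15.10 m³/s
A₂ = 8.02 × 2.19 = 17.56 m²
V₂ = Q/A₂ = 15.10/17.56 = 0.8600 m/s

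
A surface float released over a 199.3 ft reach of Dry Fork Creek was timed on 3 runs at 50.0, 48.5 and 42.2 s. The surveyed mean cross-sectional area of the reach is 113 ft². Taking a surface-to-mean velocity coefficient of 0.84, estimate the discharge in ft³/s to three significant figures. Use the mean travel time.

403 ft³/s

t̄ = (50.0 + 48.5 + 42.2) / 3 = 46.9 s
v_surface = L / t̄ = 199.3 / 46.9 = 4.249 ft/s
v_mean = 0.84 × 4.249 = 3.570 ft/s
Q = A × v_mean = 113 × 3.570 = 403.4 ft³/s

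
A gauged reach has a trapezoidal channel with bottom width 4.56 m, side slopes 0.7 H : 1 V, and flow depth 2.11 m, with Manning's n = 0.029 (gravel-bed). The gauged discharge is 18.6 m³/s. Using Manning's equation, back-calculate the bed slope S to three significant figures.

A = (b + z·y)·y = (4.56 + 0.7×2.11)×2.11 = 12.74 m²
P = b + 2y√(1+z²) = 4.56 + 2×2.11×√(1+0.7²) = 9.711 m
R = A/P = 12.74/9.711 = 1.312 m
S = (Q·n / (1·A·R^(2/3)))² = (18.6×0.029 / (1×12.74×1.198))² = 0.001249

0.00125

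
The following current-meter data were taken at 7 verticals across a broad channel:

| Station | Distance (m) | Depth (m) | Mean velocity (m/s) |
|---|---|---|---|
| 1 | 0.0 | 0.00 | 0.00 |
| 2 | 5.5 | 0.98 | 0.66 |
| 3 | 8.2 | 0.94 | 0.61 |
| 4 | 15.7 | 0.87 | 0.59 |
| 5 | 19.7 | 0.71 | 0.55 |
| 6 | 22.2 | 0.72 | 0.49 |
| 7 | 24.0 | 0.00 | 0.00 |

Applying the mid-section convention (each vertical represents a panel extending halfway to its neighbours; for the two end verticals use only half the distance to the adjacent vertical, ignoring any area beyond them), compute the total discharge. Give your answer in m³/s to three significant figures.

10.6 m³/s

w_2 = (8.2 − 0.0)/2 = 4.1 m; q_2 = 0.66 × 0.98 × 4.1 = 2.652 m³/s
w_3 = (15.7 − 5.5)/2 = 5.1 m; q_3 = 0.61 × 0.94 × 5.1 = 2.924 m³/s
w_4 = (19.7 − 8.2)/2 = 5.75 m; q_4 = 0.59 × 0.87 × 5.75 = 2.951 m³/s
w_5 = (22.2 − 15.7)/2 = 3.25 m; q_5 = 0.55 × 0.71 × 3.25 = 1.269 m³/s
w_6 = (24.0 − 19.7)/2 = 2.15 m; q_6 = 0.49 × 0.72 × 2.15 = 0.7585 m³/s
Stations 1, 7 contribute zero (depth or velocity is 0).
Q = Σ qᵢ = 10.56 m³/s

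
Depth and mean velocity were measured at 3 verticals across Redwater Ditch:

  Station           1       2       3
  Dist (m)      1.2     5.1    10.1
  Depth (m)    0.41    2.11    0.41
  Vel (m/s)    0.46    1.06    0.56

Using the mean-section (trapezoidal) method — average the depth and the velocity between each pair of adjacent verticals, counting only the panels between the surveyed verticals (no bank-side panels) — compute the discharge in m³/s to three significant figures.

8.84 m³/s

Panel 1-2: Δb = 3.9 m, d̄ = (0.41+2.11)/2 = 1.26, v̄ = (0.46+1.06)/2 = 0.76 → q = 3.9×1.26×0.76 = 3.735 m³/s
Panel 2-3: Δb = 5 m, d̄ = (2.11+0.41)/2 = 1.26, v̄ = (1.06+0.56)/2 = 0.81 → q = 5×1.26×0.81 = 5.103 m³/s
Q = Σ q = 8.838 m³/s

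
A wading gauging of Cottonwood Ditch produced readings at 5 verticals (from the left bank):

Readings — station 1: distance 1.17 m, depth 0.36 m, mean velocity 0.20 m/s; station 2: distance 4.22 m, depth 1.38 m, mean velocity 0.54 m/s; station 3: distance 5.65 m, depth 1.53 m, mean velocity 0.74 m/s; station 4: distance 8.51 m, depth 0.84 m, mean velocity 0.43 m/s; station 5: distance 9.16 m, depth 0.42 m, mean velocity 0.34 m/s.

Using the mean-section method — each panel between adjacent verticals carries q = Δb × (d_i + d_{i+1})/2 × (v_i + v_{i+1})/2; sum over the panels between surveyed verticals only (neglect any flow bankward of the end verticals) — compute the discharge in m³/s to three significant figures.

4.45 m³/s

Panel 1-2: Δb = 3.05 m, d̄ = (0.36+1.38)/2 = 0.87, v̄ = (0.20+0.54)/2 = 0.37 → q = 3.05×0.87×0.37 = 0.9818 m³/s
Panel 2-3: Δb = 1.43 m, d̄ = (1.38+1.53)/2 = 1.455, v̄ = (0.54+0.74)/2 = 0.64 → q = 1.43×1.455×0.64 = 1.332 m³/s
Panel 3-4: Δb = 2.86 m, d̄ = (1.53+0.84)/2 = 1.185, v̄ = (0.74+0.43)/2 = 0.585 → q = 2.86×1.185×0.585 = 1.983 m³/s
Panel 4-5: Δb = 0.65 m, d̄ = (0.84+0.42)/2 = 0.63, v̄ = (0.43+0.34)/2 = 0.385 → q = 0.65×0.63×0.385 = 0.1577 m³/s
Q = Σ q = 4.454 m³/s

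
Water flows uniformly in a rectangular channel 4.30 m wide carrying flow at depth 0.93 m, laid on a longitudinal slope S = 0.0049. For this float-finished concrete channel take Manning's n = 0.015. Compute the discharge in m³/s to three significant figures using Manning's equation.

14.0 m³/s

A = b·y = 4.30 × 0.93 = 3.999 m²
P = b + 2y = 4.30 + 2×0.93 = 6.160 m
R = A/P = 3.999/6.160 = 0.6492 m
Q = (1/n)·A·R^(2/3)·S^(1/2) = (1/0.015) × 3.999 × 0.6492^(2/3) × 0.0049^(1/2) = 13.99 m³/s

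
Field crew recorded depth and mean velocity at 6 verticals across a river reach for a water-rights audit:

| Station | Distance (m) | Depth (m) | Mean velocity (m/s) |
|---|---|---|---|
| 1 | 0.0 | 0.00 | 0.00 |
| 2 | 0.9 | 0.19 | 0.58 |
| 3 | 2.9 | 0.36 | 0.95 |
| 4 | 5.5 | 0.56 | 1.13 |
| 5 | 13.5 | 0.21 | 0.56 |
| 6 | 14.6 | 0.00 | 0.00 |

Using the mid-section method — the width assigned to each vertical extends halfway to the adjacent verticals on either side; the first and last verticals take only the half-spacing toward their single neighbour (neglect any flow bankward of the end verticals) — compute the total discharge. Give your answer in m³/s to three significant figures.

w_2 = (2.9 − 0.0)/2 = 1.45 m; q_2 = 0.58 × 0.19 × 1.45 = 0.1598 m³/s
w_3 = (5.5 − 0.9)/2 = 2.3 m; q_3 = 0.95 × 0.36 × 2.3 = 0.7866 m³/s
w_4 = (13.5 − 2.9)/2 = 5.3 m; q_4 = 1.13 × 0.56 × 5.3 = 3.354 m³/s
w_5 = (14.6 − 5.5)/2 = 4.55 m; q_5 = 0.56 × 0.21 × 4.55 = 0.5351 m³/s
Stations 1, 6 contribute zero (depth or velocity is 0).
Q = Σ qᵢ = 4.835 m³/s

4.84 m³/s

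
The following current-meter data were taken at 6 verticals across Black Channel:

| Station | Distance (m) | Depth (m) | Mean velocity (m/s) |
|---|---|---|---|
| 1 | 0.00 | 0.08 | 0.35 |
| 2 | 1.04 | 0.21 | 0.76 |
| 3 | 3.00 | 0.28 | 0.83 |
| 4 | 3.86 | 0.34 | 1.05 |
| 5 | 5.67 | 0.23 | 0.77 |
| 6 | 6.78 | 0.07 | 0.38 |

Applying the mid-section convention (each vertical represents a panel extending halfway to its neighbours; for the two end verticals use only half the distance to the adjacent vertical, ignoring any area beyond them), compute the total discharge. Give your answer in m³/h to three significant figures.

4790 m³/h

w_1 = (1.04 − 0.00)/2 = 0.52 m; q_1 = 0.35 × 0.08 × 0.52 = 0.01456 m³/s
w_2 = (3.00 − 0.00)/2 = 1.5 m; q_2 = 0.76 × 0.21 × 1.5 = 0.2394 m³/s
w_3 = (3.86 − 1.04)/2 = 1.41 m; q_3 = 0.83 × 0.28 × 1.41 = 0.3277 m³/s
w_4 = (5.67 − 3.00)/2 = 1.335 m; q_4 = 1.05 × 0.34 × 1.335 = 0.4766 m³/s
w_5 = (6.78 − 3.86)/2 = 1.46 m; q_5 = 0.77 × 0.23 × 1.46 = 0.2586 m³/s
w_6 = (6.78 − 5.67)/2 = 0.555 m; q_6 = 0.38 × 0.07 × 0.555 = 0.01476 m³/s
Q = Σ qᵢ = 1.332 m³/s
= 1.332 × 3600 = 4794 m³/h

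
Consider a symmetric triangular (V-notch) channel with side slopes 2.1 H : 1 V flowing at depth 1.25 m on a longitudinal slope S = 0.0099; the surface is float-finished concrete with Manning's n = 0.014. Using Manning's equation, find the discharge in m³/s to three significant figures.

A = z·y² = 2.1×1.25² = 3.281 m²
P = 2y√(1+z²) = 2×1.25×√(1+2.1²) = 5.815 m
R = A/P = 3.281/5.815 = 0.5643 m
Q = (1/n)·A·R^(2/3)·S^(1/2) = (1/0.014) × 3.281 × 0.5643^(2/3) × 0.0099^(1/2) = 15.92 m³/s

15.9 m³/s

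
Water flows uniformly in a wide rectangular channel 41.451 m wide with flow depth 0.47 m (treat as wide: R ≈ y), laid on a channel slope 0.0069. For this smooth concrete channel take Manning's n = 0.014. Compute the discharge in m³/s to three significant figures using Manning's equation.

69.9 m³/s

A = b·y = 41.451 × 0.47 = 19.48 m²
Wide channel: R ≈ y = 0.47 m
Q = (1/n)·A·R^(2/3)·S^(1/2) = (1/0.014) × 19.48 × 0.4700^(2/3) × 0.0069^(1/2) = 69.88 m³/s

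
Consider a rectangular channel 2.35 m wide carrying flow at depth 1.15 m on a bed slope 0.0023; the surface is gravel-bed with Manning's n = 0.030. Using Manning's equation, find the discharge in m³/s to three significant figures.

3.01 m³/s

A = b·y = 2.35 × 1.15 = 2.703 m²
P = b + 2y = 2.35 + 2×1.15 = 4.650 m
R = A/P = 2.703/4.650 = 0.5812 m
Q = (1/n)·A·R^(2/3)·S^(1/2) = (1/0.030) × 2.703 × 0.5812^(2/3) × 0.0023^(1/2) = 3.009 m³/s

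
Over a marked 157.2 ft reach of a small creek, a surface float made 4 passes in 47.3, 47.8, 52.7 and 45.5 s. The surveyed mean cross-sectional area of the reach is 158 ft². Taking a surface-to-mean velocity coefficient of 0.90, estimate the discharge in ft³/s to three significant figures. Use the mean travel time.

t̄ = (47.3 + 47.8 + 52.7 + 45.5) / 4 = 48.325 s
v_surface = L / t̄ = 157.2 / 48.325 = 3.253 ft/s
v_mean = 0.90 × 3.253 = 2.928 ft/s
Q = A × v_mean = 158 × 2.928 = 462.6 ft³/s

463 ft³/s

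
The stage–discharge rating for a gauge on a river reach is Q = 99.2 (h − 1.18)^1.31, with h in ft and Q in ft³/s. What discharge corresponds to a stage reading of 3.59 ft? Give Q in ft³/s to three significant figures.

314 ft³/s

Q = 99.2 × (3.59 − 1.18)^1.31 = 99.2 × 2.41^1.31 = 314.0 ft³/s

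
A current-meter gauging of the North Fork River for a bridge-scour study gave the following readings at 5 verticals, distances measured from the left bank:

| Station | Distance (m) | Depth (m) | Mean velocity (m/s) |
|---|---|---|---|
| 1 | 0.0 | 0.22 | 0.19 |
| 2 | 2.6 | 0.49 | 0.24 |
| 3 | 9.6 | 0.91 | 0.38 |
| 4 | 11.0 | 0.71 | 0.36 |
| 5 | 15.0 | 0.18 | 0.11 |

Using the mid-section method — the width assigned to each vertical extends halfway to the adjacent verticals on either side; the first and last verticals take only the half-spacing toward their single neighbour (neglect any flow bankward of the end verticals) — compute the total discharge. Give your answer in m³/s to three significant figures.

w_1 = (2.6 − 0.0)/2 = 1.3 m; q_1 = 0.19 × 0.22 × 1.3 = 0.05434 m³/s
w_2 = (9.6 − 0.0)/2 = 4.8 m; q_2 = 0.24 × 0.49 × 4.8 = 0.5645 m³/s
w_3 = (11.0 − 2.6)/2 = 4.2 m; q_3 = 0.38 × 0.91 × 4.2 = 1.452 m³/s
w_4 = (15.0 − 9.6)/2 = 2.7 m; q_4 = 0.36 × 0.71 × 2.7 = 0.6901 m³/s
w_5 = (15.0 − 11.0)/2 = 2 m; q_5 = 0.11 × 0.18 × 2 = 0.03960 m³/s
Q = Σ qᵢ = 2.801 m³/s

2.80 m³/s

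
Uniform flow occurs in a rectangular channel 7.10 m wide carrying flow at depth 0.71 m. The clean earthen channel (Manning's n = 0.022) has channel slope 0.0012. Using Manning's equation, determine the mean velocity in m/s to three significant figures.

A = b·y = 7.10 × 0.71 = 5.041 m²
P = b + 2y = 7.10 + 2×0.71 = 8.520 m
R = A/P = 5.041/8.520 = 0.5917 m
Q = (1/n)·A·R^(2/3)·S^(1/2) = (1/0.022) × 5.041 × 0.5917^(2/3) × 0.0012^(1/2) = 5.594 m³/s
V = Q/A = 5.594/5.041 = 1.110 m/s

1.11 m/s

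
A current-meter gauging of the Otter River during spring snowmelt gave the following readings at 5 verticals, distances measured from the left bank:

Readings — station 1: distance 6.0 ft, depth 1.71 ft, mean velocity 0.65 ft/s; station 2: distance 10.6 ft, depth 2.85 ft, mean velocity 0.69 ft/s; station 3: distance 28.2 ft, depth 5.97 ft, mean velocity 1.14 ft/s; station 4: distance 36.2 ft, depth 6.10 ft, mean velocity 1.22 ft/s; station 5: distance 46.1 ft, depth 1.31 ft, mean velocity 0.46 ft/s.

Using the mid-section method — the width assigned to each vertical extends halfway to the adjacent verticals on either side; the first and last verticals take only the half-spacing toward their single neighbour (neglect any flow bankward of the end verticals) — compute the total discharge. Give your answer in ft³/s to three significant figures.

181 ft³/s

w_1 = (10.6 − 6.0)/2 = 2.3 ft; q_1 = 0.65 × 1.71 × 2.3 = 2.556 ft³/s
w_2 = (28.2 − 6.0)/2 = 11.1 ft; q_2 = 0.69 × 2.85 × 11.1 = 21.83 ft³/s
w_3 = (36.2 − 10.6)/2 = 12.8 ft; q_3 = 1.14 × 5.97 × 12.8 = 87.11 ft³/s
w_4 = (46.1 − 28.2)/2 = 8.95 ft; q_4 = 1.22 × 6.10 × 8.95 = 66.61 ft³/s
w_5 = (46.1 − 36.2)/2 = 4.95 ft; q_5 = 0.46 × 1.31 × 4.95 = 2.983 ft³/s
Q = Σ qᵢ = 181.1 ft³/s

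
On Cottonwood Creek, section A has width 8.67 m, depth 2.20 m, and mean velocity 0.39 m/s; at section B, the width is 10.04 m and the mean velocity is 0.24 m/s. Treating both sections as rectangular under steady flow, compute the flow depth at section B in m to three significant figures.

Q = A₁V₁ = (8.67×2.20) × 0.39 = 7.439 m³/s
d₂ = Q/(b₂ V₂) = 7.439/(10.04×0.24) = 3.087 m

3.09 m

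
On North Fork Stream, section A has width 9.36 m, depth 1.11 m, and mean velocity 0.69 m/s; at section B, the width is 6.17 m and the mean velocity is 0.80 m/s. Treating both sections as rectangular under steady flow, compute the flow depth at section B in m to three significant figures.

Q = A₁V₁ = (9.36×1.11) × 0.69 = 7.169 m³/s
d₂ = Q/(b₂ V₂) = 7.169/(6.17×0.80) = 1.452 m

1.45 m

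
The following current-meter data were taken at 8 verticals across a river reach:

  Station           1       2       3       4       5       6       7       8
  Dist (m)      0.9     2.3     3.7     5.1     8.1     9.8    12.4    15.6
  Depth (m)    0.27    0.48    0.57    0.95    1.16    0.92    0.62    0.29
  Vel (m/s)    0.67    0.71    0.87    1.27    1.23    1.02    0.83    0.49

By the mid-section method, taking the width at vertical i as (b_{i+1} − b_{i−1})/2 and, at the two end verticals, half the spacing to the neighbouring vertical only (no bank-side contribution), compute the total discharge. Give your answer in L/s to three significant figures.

w_1 = (2.3 − 0.9)/2 = 0.7 m; q_1 = 0.67 × 0.27 × 0.7 = 0.1266 m³/s
w_2 = (3.7 − 0.9)/2 = 1.4 m; q_2 = 0.71 × 0.48 × 1.4 = 0.4771 m³/s
w_3 = (5.1 − 2.3)/2 = 1.4 m; q_3 = 0.87 × 0.57 × 1.4 = 0.6943 m³/s
w_4 = (8.1 − 3.7)/2 = 2.2 m; q_4 = 1.27 × 0.95 × 2.2 = 2.654 m³/s
w_5 = (9.8 − 5.1)/2 = 2.35 m; q_5 = 1.23 × 1.16 × 2.35 = 3.353 m³/s
w_6 = (12.4 − 8.1)/2 = 2.15 m; q_6 = 1.02 × 0.92 × 2.15 = 2.018 m³/s
w_7 = (15.6 − 9.8)/2 = 2.9 m; q_7 = 0.83 × 0.62 × 2.9 = 1.492 m³/s
w_8 = (15.6 − 12.4)/2 = 1.6 m; q_8 = 0.49 × 0.29 × 1.6 = 0.2274 m³/s
Q = Σ qᵢ = 11.04 m³/s
= 11.04 × 1000 = 11040 L/s

11000 L/s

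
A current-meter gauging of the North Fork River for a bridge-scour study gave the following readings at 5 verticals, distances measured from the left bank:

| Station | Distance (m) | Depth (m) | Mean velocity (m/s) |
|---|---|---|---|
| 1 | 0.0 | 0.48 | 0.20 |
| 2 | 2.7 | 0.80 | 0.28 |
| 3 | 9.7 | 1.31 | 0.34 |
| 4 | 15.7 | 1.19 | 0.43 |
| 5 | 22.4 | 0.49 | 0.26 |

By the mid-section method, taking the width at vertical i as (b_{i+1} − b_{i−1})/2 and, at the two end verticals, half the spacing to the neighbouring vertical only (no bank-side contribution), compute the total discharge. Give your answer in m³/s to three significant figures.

w_1 = (2.7 − 0.0)/2 = 1.35 m; q_1 = 0.20 × 0.48 × 1.35 = 0.1296 m³/s
w_2 = (9.7 − 0.0)/2 = 4.85 m; q_2 = 0.28 × 0.80 × 4.85 = 1.086 m³/s
w_3 = (15.7 − 2.7)/2 = 6.5 m; q_3 = 0.34 × 1.31 × 6.5 = 2.895 m³/s
w_4 = (22.4 − 9.7)/2 = 6.35 m; q_4 = 0.43 × 1.19 × 6.35 = 3.249 m³/s
w_5 = (22.4 − 15.7)/2 = 3.35 m; q_5 = 0.26 × 0.49 × 3.35 = 0.4268 m³/s
Q = Σ qᵢ = 7.787 m³/s

7.79 m³/s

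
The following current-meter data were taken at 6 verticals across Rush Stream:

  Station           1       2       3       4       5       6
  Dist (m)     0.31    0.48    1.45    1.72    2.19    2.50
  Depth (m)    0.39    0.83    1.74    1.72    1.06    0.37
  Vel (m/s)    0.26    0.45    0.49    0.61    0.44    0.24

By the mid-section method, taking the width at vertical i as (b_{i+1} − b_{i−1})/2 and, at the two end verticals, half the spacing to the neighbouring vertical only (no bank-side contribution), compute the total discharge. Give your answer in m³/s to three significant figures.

1.33 m³/s

w_1 = (0.48 − 0.31)/2 = 0.085 m; q_1 = 0.26 × 0.39 × 0.085 = 0.008619 m³/s
w_2 = (1.45 − 0.31)/2 = 0.57 m; q_2 = 0.45 × 0.83 × 0.57 = 0.2129 m³/s
w_3 = (1.72 − 0.48)/2 = 0.62 m; q_3 = 0.49 × 1.74 × 0.62 = 0.5286 m³/s
w_4 = (2.19 − 1.45)/2 = 0.37 m; q_4 = 0.61 × 1.72 × 0.37 = 0.3882 m³/s
w_5 = (2.50 − 1.72)/2 = 0.39 m; q_5 = 0.44 × 1.06 × 0.39 = 0.1819 m³/s
w_6 = (2.50 − 2.19)/2 = 0.155 m; q_6 = 0.24 × 0.37 × 0.155 = 0.01376 m³/s
Q = Σ qᵢ = 1.334 m³/s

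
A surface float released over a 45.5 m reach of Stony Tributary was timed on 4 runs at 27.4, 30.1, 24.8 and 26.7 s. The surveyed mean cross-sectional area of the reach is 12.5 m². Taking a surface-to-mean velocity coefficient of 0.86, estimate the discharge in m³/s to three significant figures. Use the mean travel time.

t̄ = (27.4 + 30.1 + 24.8 + 26.7) / 4 = 27.25 s
v_surface = L / t̄ = 45.5 / 27.25 = 1.670 m/s
v_mean = 0.86 × 1.670 = 1.436 m/s
Q = A × v_mean = 12.5 × 1.436 = 17.95 m³/s

17.9 m³/s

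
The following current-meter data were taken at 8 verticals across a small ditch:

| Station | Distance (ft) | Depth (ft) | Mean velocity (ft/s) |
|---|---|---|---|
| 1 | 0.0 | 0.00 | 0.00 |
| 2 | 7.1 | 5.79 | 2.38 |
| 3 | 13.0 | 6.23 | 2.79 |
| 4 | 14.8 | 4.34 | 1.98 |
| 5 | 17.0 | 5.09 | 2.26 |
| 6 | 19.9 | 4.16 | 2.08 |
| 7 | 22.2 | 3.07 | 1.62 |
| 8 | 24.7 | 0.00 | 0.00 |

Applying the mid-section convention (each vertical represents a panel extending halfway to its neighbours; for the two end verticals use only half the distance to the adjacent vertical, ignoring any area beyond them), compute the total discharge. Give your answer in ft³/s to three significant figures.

w_2 = (13.0 − 0.0)/2 = 6.5 ft; q_2 = 2.38 × 5.79 × 6.5 = 89.57 ft³/s
w_3 = (14.8 − 7.1)/2 = 3.85 ft; q_3 = 2.79 × 6.23 × 3.85 = 66.92 ft³/s
w_4 = (17.0 − 13.0)/2 = 2 ft; q_4 = 1.98 × 4.34 × 2 = 17.19 ft³/s
w_5 = (19.9 − 14.8)/2 = 2.55 ft; q_5 = 2.26 × 5.09 × 2.55 = 29.33 ft³/s
w_6 = (22.2 − 17.0)/2 = 2.6 ft; q_6 = 2.08 × 4.16 × 2.6 = 22.50 ft³/s
w_7 = (24.7 − 19.9)/2 = 2.4 ft; q_7 = 1.62 × 3.07 × 2.4 = 11.94 ft³/s
Stations 1, 8 contribute zero (depth or velocity is 0).
Q = Σ qᵢ = 237.4 ft³/s

237 ft³/s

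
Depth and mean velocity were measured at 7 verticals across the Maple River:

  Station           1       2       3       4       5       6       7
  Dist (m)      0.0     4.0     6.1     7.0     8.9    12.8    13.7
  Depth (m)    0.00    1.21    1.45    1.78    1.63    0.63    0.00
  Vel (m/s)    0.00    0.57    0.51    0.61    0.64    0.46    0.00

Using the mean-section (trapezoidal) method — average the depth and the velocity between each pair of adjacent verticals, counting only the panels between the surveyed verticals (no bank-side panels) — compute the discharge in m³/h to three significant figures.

27100 m³/h

Panel 1-2: Δb = 4 m, d̄ = (0.00+1.21)/2 = 0.605, v̄ = (0.00+0.57)/2 = 0.285 → q = 4×0.605×0.285 = 0.6897 m³/s
Panel 2-3: Δb = 2.1 m, d̄ = (1.21+1.45)/2 = 1.33, v̄ = (0.57+0.51)/2 = 0.54 → q = 2.1×1.33×0.54 = 1.508 m³/s
Panel 3-4: Δb = 0.9 m, d̄ = (1.45+1.78)/2 = 1.615, v̄ = (0.51+0.61)/2 = 0.56 → q = 0.9×1.615×0.56 = 0.8140 m³/s
Panel 4-5: Δb = 1.9 m, d̄ = (1.78+1.63)/2 = 1.705, v̄ = (0.61+0.64)/2 = 0.625 → q = 1.9×1.705×0.625 = 2.025 m³/s
Panel 5-6: Δb = 3.9 m, d̄ = (1.63+0.63)/2 = 1.13, v̄ = (0.64+0.46)/2 = 0.55 → q = 3.9×1.13×0.55 = 2.424 m³/s
Panel 6-7: Δb = 0.9 m, d̄ = (0.63+0.00)/2 = 0.315, v̄ = (0.46+0.00)/2 = 0.23 → q = 0.9×0.315×0.23 = 0.06521 m³/s
Q = Σ q = 7.526 m³/s
= 7.526 × 3600 = 27090 m³/h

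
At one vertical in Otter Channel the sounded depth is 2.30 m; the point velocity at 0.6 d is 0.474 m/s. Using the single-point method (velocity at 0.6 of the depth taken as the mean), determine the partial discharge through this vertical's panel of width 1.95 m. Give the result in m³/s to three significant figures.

v̄ = v₀.₆ = 0.474 m/s
q = v̄ × d × w = 0.4740 × 2.30 × 1.95 = 2.126 m³/s

2.13 m³/s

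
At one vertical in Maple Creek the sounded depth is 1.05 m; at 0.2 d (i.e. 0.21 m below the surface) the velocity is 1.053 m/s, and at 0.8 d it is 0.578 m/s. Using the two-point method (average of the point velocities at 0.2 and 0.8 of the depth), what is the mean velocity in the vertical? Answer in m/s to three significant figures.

v̄ = (1.053 + 0.578) / 2 = 0.8155 m/s

0.816 m/s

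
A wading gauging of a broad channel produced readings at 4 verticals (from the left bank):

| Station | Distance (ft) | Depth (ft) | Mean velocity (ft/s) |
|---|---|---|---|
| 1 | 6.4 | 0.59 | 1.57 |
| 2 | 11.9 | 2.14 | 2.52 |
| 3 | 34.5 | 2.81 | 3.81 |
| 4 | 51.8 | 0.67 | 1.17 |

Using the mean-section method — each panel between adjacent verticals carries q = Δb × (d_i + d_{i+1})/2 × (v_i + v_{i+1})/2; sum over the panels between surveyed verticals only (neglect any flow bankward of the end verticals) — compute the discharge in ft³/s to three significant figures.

Panel 1-2: Δb = 5.5 ft, d̄ = (0.59+2.14)/2 = 1.365, v̄ = (1.57+2.52)/2 = 2.045 → q = 5.5×1.365×2.045 = 15.35 ft³/s
Panel 2-3: Δb = 22.6 ft, d̄ = (2.14+2.81)/2 = 2.475, v̄ = (2.52+3.81)/2 = 3.165 → q = 22.6×2.475×3.165 = 177.0 ft³/s
Panel 3-4: Δb = 17.3 ft, d̄ = (2.81+0.67)/2 = 1.74, v̄ = (3.81+1.17)/2 = 2.49 → q = 17.3×1.74×2.49 = 74.95 ft³/s
Q = Σ q = 267.3 ft³/s

267 ft³/s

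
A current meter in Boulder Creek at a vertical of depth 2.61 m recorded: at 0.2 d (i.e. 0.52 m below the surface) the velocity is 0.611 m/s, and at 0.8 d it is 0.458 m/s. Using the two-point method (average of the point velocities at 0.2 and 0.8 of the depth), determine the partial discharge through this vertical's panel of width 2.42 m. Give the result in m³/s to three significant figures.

3.38 m³/s

v̄ = (0.611 + 0.458) / 2 = 0.5345 m/s
q = v̄ × d × w = 0.5345 × 2.61 × 2.42 = 3.376 m³/s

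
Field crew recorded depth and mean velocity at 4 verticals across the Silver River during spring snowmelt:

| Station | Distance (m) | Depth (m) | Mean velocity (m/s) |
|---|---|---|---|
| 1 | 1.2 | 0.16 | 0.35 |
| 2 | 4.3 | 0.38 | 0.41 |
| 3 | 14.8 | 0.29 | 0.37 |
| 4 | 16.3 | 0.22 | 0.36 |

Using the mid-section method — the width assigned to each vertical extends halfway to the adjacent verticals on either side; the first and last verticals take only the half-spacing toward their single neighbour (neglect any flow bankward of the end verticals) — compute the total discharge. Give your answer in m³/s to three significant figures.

w_1 = (4.3 − 1.2)/2 = 1.55 m; q_1 = 0.35 × 0.16 × 1.55 = 0.08680 m³/s
w_2 = (14.8 − 1.2)/2 = 6.8 m; q_2 = 0.41 × 0.38 × 6.8 = 1.059 m³/s
w_3 = (16.3 − 4.3)/2 = 6 m; q_3 = 0.37 × 0.29 × 6 = 0.6438 m³/s
w_4 = (16.3 − 14.8)/2 = 0.75 m; q_4 = 0.36 × 0.22 × 0.75 = 0.05940 m³/s
Q = Σ qᵢ = 1.849 m³/s

1.85 m³/s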